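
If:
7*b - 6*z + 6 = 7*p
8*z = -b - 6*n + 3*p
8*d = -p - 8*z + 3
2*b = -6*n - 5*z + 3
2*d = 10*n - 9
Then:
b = -1887/3643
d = 5343/7286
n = 3813/3643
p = 2637/3643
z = -1635/3643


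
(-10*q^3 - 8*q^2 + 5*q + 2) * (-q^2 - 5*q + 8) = 10*q^5 + 58*q^4 - 45*q^3 - 91*q^2 + 30*q + 16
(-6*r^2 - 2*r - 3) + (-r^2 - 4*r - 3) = -7*r^2 - 6*r - 6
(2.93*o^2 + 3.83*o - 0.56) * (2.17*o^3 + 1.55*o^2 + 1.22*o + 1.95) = 6.3581*o^5 + 12.8526*o^4 + 8.2959*o^3 + 9.5181*o^2 + 6.7853*o - 1.092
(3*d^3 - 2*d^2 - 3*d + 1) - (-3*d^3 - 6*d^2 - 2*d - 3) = 6*d^3 + 4*d^2 - d + 4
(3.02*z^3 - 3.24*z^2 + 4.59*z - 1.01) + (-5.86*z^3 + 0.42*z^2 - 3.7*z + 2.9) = -2.84*z^3 - 2.82*z^2 + 0.89*z + 1.89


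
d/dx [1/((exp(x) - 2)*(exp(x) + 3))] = (-2*exp(x) - 1)*exp(x)/(exp(4*x) + 2*exp(3*x) - 11*exp(2*x) - 12*exp(x) + 36)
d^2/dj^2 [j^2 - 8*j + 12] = 2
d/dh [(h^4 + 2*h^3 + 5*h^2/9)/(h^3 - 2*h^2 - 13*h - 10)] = h*(9*h^5 - 36*h^4 - 392*h^3 - 828*h^2 - 605*h - 100)/(9*(h^6 - 4*h^5 - 22*h^4 + 32*h^3 + 209*h^2 + 260*h + 100))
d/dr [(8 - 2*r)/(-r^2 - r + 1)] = 2*(-r^2 + 8*r + 3)/(r^4 + 2*r^3 - r^2 - 2*r + 1)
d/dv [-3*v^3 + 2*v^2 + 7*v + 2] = -9*v^2 + 4*v + 7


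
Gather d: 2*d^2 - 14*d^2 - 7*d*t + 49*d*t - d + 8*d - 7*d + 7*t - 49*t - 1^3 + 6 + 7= -12*d^2 + 42*d*t - 42*t + 12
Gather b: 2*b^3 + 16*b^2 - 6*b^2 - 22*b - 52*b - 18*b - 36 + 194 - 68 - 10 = 2*b^3 + 10*b^2 - 92*b + 80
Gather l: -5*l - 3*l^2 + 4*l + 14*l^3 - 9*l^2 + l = 14*l^3 - 12*l^2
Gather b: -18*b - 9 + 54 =45 - 18*b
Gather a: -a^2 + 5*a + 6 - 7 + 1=-a^2 + 5*a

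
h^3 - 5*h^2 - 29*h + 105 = (h - 7)*(h - 3)*(h + 5)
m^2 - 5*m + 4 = (m - 4)*(m - 1)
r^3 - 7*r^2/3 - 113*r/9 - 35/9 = (r - 5)*(r + 1/3)*(r + 7/3)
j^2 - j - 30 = (j - 6)*(j + 5)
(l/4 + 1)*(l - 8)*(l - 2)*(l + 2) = l^4/4 - l^3 - 9*l^2 + 4*l + 32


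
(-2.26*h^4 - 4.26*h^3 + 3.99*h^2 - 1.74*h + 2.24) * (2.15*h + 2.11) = -4.859*h^5 - 13.9276*h^4 - 0.410099999999998*h^3 + 4.6779*h^2 + 1.1446*h + 4.7264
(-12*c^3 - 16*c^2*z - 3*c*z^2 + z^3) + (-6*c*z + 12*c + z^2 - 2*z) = -12*c^3 - 16*c^2*z - 3*c*z^2 - 6*c*z + 12*c + z^3 + z^2 - 2*z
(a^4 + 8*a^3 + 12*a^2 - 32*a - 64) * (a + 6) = a^5 + 14*a^4 + 60*a^3 + 40*a^2 - 256*a - 384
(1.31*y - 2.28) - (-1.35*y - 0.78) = 2.66*y - 1.5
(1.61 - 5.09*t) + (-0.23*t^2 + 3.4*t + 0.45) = -0.23*t^2 - 1.69*t + 2.06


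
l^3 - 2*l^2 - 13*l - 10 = (l - 5)*(l + 1)*(l + 2)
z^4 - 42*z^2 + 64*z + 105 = (z - 5)*(z - 3)*(z + 1)*(z + 7)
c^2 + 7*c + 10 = (c + 2)*(c + 5)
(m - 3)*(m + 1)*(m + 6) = m^3 + 4*m^2 - 15*m - 18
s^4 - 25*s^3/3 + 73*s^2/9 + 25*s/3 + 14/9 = (s - 7)*(s - 2)*(s + 1/3)^2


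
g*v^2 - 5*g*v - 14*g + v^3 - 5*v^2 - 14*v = (g + v)*(v - 7)*(v + 2)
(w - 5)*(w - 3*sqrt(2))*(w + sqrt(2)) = w^3 - 5*w^2 - 2*sqrt(2)*w^2 - 6*w + 10*sqrt(2)*w + 30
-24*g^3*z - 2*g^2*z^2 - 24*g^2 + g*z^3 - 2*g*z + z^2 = (-6*g + z)*(4*g + z)*(g*z + 1)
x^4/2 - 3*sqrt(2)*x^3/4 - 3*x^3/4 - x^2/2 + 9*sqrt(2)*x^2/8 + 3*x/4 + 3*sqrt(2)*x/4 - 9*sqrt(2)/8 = (x/2 + 1/2)*(x - 3/2)*(x - 1)*(x - 3*sqrt(2)/2)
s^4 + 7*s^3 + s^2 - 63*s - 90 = (s - 3)*(s + 2)*(s + 3)*(s + 5)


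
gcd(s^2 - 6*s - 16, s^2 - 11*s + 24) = s - 8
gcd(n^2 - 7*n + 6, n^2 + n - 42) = n - 6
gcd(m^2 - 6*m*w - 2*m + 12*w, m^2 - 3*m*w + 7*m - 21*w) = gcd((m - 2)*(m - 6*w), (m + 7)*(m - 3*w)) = 1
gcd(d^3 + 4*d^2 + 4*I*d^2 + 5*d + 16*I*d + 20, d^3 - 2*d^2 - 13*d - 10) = 1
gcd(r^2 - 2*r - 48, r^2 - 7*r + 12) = 1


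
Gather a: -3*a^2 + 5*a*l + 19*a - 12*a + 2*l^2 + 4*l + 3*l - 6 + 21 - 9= -3*a^2 + a*(5*l + 7) + 2*l^2 + 7*l + 6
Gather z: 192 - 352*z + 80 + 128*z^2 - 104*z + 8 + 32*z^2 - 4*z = 160*z^2 - 460*z + 280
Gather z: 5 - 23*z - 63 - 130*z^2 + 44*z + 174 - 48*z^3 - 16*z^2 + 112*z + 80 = -48*z^3 - 146*z^2 + 133*z + 196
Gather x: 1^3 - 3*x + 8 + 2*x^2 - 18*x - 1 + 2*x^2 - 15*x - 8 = 4*x^2 - 36*x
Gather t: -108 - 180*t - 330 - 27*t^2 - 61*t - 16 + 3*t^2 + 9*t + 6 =-24*t^2 - 232*t - 448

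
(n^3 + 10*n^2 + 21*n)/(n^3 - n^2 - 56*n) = (n + 3)/(n - 8)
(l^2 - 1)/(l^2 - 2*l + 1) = (l + 1)/(l - 1)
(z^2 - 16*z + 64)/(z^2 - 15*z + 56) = (z - 8)/(z - 7)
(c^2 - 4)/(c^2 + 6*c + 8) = (c - 2)/(c + 4)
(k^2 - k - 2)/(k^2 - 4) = (k + 1)/(k + 2)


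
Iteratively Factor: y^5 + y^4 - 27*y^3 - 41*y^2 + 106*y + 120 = (y - 2)*(y^4 + 3*y^3 - 21*y^2 - 83*y - 60) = (y - 2)*(y + 3)*(y^3 - 21*y - 20) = (y - 2)*(y + 3)*(y + 4)*(y^2 - 4*y - 5) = (y - 2)*(y + 1)*(y + 3)*(y + 4)*(y - 5)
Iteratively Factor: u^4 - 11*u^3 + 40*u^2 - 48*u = (u)*(u^3 - 11*u^2 + 40*u - 48) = u*(u - 4)*(u^2 - 7*u + 12) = u*(u - 4)^2*(u - 3)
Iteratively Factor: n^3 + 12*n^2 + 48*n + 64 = (n + 4)*(n^2 + 8*n + 16) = (n + 4)^2*(n + 4)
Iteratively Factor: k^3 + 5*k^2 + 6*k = (k + 3)*(k^2 + 2*k) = (k + 2)*(k + 3)*(k)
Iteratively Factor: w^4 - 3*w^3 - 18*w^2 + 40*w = (w - 5)*(w^3 + 2*w^2 - 8*w) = (w - 5)*(w - 2)*(w^2 + 4*w) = (w - 5)*(w - 2)*(w + 4)*(w)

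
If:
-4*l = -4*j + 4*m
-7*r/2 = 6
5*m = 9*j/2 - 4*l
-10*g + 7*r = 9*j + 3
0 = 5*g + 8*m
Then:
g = 12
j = -15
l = -15/2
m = -15/2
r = -12/7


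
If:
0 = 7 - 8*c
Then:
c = 7/8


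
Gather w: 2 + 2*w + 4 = 2*w + 6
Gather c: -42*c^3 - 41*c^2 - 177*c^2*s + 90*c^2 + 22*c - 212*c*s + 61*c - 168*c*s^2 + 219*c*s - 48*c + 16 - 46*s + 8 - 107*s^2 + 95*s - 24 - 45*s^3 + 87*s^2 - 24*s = -42*c^3 + c^2*(49 - 177*s) + c*(-168*s^2 + 7*s + 35) - 45*s^3 - 20*s^2 + 25*s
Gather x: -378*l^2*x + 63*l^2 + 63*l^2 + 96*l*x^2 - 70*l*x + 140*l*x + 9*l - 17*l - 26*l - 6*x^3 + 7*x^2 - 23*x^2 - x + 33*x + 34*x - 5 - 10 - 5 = 126*l^2 - 34*l - 6*x^3 + x^2*(96*l - 16) + x*(-378*l^2 + 70*l + 66) - 20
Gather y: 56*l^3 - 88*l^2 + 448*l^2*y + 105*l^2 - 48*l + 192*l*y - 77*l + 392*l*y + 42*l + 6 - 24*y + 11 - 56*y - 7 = 56*l^3 + 17*l^2 - 83*l + y*(448*l^2 + 584*l - 80) + 10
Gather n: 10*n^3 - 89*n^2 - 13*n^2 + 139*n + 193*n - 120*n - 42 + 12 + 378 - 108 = 10*n^3 - 102*n^2 + 212*n + 240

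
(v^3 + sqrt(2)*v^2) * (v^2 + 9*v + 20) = v^5 + sqrt(2)*v^4 + 9*v^4 + 9*sqrt(2)*v^3 + 20*v^3 + 20*sqrt(2)*v^2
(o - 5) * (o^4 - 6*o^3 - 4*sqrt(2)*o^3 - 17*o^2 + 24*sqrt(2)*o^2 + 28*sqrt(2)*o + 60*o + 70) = o^5 - 11*o^4 - 4*sqrt(2)*o^4 + 13*o^3 + 44*sqrt(2)*o^3 - 92*sqrt(2)*o^2 + 145*o^2 - 230*o - 140*sqrt(2)*o - 350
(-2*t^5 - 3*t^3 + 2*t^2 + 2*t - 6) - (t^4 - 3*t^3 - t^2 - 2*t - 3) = -2*t^5 - t^4 + 3*t^2 + 4*t - 3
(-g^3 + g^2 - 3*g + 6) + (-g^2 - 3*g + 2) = -g^3 - 6*g + 8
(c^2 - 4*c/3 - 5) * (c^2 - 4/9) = c^4 - 4*c^3/3 - 49*c^2/9 + 16*c/27 + 20/9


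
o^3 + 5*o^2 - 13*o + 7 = (o - 1)^2*(o + 7)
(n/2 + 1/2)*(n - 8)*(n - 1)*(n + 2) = n^4/2 - 3*n^3 - 17*n^2/2 + 3*n + 8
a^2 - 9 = (a - 3)*(a + 3)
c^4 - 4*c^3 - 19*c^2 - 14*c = c*(c - 7)*(c + 1)*(c + 2)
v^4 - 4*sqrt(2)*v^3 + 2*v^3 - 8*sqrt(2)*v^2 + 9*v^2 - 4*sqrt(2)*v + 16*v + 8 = (v + 1)^2*(v - 2*sqrt(2))^2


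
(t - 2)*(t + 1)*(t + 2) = t^3 + t^2 - 4*t - 4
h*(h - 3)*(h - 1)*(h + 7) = h^4 + 3*h^3 - 25*h^2 + 21*h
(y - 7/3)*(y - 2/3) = y^2 - 3*y + 14/9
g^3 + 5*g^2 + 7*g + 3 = (g + 1)^2*(g + 3)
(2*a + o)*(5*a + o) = 10*a^2 + 7*a*o + o^2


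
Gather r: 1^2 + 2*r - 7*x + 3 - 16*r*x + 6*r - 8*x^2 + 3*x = r*(8 - 16*x) - 8*x^2 - 4*x + 4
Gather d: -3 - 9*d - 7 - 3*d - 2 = -12*d - 12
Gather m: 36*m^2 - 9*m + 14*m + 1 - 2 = 36*m^2 + 5*m - 1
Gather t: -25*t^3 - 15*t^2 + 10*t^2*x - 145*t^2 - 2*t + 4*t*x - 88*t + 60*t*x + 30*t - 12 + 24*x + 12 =-25*t^3 + t^2*(10*x - 160) + t*(64*x - 60) + 24*x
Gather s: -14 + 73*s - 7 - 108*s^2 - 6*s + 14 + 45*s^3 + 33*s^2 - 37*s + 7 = 45*s^3 - 75*s^2 + 30*s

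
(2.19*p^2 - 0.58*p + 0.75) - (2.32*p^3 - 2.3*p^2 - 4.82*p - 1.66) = -2.32*p^3 + 4.49*p^2 + 4.24*p + 2.41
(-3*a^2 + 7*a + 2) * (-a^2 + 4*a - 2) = 3*a^4 - 19*a^3 + 32*a^2 - 6*a - 4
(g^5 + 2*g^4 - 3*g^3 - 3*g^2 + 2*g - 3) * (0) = 0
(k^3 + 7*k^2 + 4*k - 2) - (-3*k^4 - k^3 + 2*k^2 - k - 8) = 3*k^4 + 2*k^3 + 5*k^2 + 5*k + 6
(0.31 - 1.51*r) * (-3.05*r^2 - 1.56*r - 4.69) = 4.6055*r^3 + 1.4101*r^2 + 6.5983*r - 1.4539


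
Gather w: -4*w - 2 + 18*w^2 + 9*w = 18*w^2 + 5*w - 2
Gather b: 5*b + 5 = 5*b + 5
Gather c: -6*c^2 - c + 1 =-6*c^2 - c + 1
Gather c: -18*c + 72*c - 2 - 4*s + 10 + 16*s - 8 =54*c + 12*s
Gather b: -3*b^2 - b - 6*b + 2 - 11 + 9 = -3*b^2 - 7*b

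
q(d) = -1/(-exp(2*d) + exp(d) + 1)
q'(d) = -(2*exp(2*d) - exp(d))/(-exp(2*d) + exp(d) + 1)^2 = (1 - 2*exp(d))*exp(d)/(-exp(2*d) + exp(d) + 1)^2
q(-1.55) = -0.86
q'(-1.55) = 0.09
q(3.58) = 0.00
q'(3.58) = -0.00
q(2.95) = 0.00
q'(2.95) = -0.01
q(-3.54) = -0.97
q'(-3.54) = 0.03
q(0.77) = 0.66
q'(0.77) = -3.17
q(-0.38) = -0.82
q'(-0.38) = -0.17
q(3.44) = 0.00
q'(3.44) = -0.00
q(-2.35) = -0.92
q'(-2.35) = 0.07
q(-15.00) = -1.00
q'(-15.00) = 0.00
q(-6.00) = -1.00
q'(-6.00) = 0.00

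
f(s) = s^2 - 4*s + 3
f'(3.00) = 2.00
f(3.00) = 0.00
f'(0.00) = -4.00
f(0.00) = 3.00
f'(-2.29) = -8.58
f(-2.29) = 17.40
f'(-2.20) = -8.40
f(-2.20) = 16.64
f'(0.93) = -2.14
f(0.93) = 0.14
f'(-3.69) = -11.38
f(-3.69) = 31.38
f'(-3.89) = -11.78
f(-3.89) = 33.69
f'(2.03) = 0.06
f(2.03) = -1.00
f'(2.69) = 1.38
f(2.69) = -0.52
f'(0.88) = -2.24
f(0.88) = 0.25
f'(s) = 2*s - 4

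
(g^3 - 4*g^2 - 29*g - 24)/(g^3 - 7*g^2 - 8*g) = (g + 3)/g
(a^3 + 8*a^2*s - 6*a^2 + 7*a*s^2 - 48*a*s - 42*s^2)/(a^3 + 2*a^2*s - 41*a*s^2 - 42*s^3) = (6 - a)/(-a + 6*s)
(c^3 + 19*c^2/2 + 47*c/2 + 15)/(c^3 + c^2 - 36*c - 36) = (c + 5/2)/(c - 6)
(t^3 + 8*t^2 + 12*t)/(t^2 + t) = (t^2 + 8*t + 12)/(t + 1)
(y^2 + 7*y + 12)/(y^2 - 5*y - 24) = (y + 4)/(y - 8)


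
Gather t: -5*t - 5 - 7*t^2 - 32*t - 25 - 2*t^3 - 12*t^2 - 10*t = -2*t^3 - 19*t^2 - 47*t - 30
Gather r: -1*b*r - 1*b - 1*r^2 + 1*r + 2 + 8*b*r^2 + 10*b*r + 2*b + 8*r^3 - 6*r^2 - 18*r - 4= b + 8*r^3 + r^2*(8*b - 7) + r*(9*b - 17) - 2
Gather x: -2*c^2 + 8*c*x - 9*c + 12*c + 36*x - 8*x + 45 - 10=-2*c^2 + 3*c + x*(8*c + 28) + 35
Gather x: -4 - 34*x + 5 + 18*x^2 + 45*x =18*x^2 + 11*x + 1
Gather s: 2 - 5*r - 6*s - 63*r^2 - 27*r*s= -63*r^2 - 5*r + s*(-27*r - 6) + 2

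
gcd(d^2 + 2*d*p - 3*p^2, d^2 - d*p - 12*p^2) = d + 3*p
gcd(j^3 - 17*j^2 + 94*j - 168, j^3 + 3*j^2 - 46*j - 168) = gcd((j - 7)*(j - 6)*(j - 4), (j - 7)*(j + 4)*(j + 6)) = j - 7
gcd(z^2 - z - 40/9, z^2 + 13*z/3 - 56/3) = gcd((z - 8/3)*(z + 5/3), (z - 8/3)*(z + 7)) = z - 8/3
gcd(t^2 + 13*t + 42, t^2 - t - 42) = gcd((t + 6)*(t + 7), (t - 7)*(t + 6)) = t + 6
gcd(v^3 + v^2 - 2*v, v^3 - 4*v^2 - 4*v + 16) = v + 2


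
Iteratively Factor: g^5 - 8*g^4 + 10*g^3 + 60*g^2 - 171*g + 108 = (g + 3)*(g^4 - 11*g^3 + 43*g^2 - 69*g + 36) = (g - 4)*(g + 3)*(g^3 - 7*g^2 + 15*g - 9) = (g - 4)*(g - 3)*(g + 3)*(g^2 - 4*g + 3) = (g - 4)*(g - 3)^2*(g + 3)*(g - 1)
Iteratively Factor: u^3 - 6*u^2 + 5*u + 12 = (u + 1)*(u^2 - 7*u + 12) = (u - 4)*(u + 1)*(u - 3)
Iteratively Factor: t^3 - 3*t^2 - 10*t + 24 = (t - 2)*(t^2 - t - 12) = (t - 2)*(t + 3)*(t - 4)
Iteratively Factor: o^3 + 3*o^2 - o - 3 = (o - 1)*(o^2 + 4*o + 3) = (o - 1)*(o + 3)*(o + 1)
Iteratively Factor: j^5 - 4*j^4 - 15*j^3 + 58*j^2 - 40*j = (j - 1)*(j^4 - 3*j^3 - 18*j^2 + 40*j) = j*(j - 1)*(j^3 - 3*j^2 - 18*j + 40) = j*(j - 5)*(j - 1)*(j^2 + 2*j - 8) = j*(j - 5)*(j - 2)*(j - 1)*(j + 4)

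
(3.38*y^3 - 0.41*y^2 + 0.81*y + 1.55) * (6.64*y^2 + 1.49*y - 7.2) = 22.4432*y^5 + 2.3138*y^4 - 19.5685*y^3 + 14.4509*y^2 - 3.5225*y - 11.16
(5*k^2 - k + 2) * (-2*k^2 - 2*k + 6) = -10*k^4 - 8*k^3 + 28*k^2 - 10*k + 12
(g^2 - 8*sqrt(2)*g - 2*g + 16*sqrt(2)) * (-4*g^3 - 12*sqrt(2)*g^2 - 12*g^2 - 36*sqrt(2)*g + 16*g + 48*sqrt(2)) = -4*g^5 - 4*g^4 + 20*sqrt(2)*g^4 + 20*sqrt(2)*g^3 + 232*g^3 - 200*sqrt(2)*g^2 + 160*g^2 - 1920*g + 160*sqrt(2)*g + 1536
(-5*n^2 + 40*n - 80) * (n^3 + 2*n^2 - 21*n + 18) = -5*n^5 + 30*n^4 + 105*n^3 - 1090*n^2 + 2400*n - 1440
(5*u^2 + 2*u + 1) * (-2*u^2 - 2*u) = -10*u^4 - 14*u^3 - 6*u^2 - 2*u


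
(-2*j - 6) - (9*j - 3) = -11*j - 3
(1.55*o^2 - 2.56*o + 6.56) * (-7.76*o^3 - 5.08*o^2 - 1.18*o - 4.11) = -12.028*o^5 + 11.9916*o^4 - 39.7298*o^3 - 36.6745*o^2 + 2.7808*o - 26.9616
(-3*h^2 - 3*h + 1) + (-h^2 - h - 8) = -4*h^2 - 4*h - 7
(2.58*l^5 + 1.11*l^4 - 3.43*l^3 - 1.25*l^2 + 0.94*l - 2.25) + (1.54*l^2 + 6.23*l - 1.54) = 2.58*l^5 + 1.11*l^4 - 3.43*l^3 + 0.29*l^2 + 7.17*l - 3.79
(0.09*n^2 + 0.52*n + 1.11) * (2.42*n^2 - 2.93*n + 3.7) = 0.2178*n^4 + 0.9947*n^3 + 1.4956*n^2 - 1.3283*n + 4.107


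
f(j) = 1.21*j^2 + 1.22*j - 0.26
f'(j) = 2.42*j + 1.22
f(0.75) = 1.34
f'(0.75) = 3.04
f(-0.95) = -0.33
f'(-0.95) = -1.08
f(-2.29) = 3.29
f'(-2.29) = -4.32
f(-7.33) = 55.81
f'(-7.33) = -16.52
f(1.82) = 5.97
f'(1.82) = 5.62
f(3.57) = 19.52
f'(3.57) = 9.86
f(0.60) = 0.91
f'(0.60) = 2.67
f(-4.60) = 19.73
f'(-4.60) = -9.91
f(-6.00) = 35.98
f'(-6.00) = -13.30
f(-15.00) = 253.69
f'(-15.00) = -35.08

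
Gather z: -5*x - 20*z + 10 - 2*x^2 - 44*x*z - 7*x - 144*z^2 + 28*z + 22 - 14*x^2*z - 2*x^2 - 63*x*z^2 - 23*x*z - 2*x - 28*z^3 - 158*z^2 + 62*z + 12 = -4*x^2 - 14*x - 28*z^3 + z^2*(-63*x - 302) + z*(-14*x^2 - 67*x + 70) + 44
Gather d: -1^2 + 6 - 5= 0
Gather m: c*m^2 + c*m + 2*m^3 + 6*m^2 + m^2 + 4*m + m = 2*m^3 + m^2*(c + 7) + m*(c + 5)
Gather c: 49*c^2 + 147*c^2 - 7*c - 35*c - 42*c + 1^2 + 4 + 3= 196*c^2 - 84*c + 8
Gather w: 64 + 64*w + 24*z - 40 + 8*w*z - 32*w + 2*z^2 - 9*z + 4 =w*(8*z + 32) + 2*z^2 + 15*z + 28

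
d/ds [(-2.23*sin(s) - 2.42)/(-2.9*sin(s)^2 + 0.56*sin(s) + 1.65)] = (-14.036*sin(s) + 3.2335*cos(2*s) - 5.5578)*cos(s)/(-2.9*sin(s)^2 + 0.56*sin(s) + 1.65)^2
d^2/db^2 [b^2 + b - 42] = 2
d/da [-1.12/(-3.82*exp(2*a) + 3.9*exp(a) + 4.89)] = (4.368 - 8.5568*exp(a))*exp(a)/(-3.82*exp(2*a) + 3.9*exp(a) + 4.89)^2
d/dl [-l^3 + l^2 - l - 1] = -3*l^2 + 2*l - 1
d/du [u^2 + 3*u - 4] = 2*u + 3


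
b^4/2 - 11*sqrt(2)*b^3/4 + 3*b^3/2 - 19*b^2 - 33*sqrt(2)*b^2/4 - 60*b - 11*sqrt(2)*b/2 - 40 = (b - 8*sqrt(2))*(b + 5*sqrt(2)/2)*(sqrt(2)*b/2 + sqrt(2)/2)*(sqrt(2)*b/2 + sqrt(2))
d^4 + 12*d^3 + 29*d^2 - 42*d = d*(d - 1)*(d + 6)*(d + 7)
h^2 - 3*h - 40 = (h - 8)*(h + 5)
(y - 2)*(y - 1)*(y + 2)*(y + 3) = y^4 + 2*y^3 - 7*y^2 - 8*y + 12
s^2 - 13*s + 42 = (s - 7)*(s - 6)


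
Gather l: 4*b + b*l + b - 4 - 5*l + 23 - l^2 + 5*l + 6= b*l + 5*b - l^2 + 25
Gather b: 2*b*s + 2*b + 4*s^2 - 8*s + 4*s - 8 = b*(2*s + 2) + 4*s^2 - 4*s - 8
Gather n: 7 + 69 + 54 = 130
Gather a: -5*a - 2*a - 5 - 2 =-7*a - 7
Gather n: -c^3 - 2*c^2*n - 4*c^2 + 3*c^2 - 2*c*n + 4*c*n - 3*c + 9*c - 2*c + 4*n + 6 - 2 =-c^3 - c^2 + 4*c + n*(-2*c^2 + 2*c + 4) + 4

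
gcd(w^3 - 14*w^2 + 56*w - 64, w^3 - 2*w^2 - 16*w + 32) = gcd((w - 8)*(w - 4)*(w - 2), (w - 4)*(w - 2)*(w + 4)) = w^2 - 6*w + 8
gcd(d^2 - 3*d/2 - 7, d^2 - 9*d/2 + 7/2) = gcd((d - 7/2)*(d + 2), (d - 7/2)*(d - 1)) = d - 7/2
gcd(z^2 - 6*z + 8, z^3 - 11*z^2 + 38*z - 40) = z^2 - 6*z + 8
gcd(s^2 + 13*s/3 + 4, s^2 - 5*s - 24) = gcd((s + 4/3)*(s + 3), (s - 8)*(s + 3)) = s + 3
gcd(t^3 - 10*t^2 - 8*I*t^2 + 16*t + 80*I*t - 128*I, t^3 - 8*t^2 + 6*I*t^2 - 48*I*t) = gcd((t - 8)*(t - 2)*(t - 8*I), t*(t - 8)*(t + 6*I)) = t - 8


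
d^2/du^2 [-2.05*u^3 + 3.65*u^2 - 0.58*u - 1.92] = 7.3 - 12.3*u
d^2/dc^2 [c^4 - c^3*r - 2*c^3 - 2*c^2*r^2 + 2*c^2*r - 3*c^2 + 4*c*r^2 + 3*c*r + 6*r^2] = 12*c^2 - 6*c*r - 12*c - 4*r^2 + 4*r - 6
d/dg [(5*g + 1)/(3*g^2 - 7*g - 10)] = (15*g^2 - 35*g - (5*g + 1)*(6*g - 7) - 50)/(-3*g^2 + 7*g + 10)^2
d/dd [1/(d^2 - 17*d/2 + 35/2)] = 2*(17 - 4*d)/(2*d^2 - 17*d + 35)^2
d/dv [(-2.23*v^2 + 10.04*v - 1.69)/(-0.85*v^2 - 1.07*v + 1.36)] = (10.9201*v^2 - 8.9386*v + 11.8461)/(0.7225*v^4 + 1.819*v^3 - 1.1671*v^2 - 2.9104*v + 1.8496)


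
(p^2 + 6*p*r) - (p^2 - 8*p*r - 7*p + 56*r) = 14*p*r + 7*p - 56*r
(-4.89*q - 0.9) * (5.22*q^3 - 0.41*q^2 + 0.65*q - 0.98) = -25.5258*q^4 - 2.6931*q^3 - 2.8095*q^2 + 4.2072*q + 0.882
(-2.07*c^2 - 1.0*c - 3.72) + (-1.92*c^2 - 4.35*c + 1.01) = -3.99*c^2 - 5.35*c - 2.71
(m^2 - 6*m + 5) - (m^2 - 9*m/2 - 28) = 33 - 3*m/2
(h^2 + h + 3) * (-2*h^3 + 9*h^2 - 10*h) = -2*h^5 + 7*h^4 - 7*h^3 + 17*h^2 - 30*h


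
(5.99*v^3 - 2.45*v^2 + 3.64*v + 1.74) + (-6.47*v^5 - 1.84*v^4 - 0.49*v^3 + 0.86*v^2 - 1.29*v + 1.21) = -6.47*v^5 - 1.84*v^4 + 5.5*v^3 - 1.59*v^2 + 2.35*v + 2.95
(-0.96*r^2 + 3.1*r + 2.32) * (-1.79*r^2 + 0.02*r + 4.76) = 1.7184*r^4 - 5.5682*r^3 - 8.6604*r^2 + 14.8024*r + 11.0432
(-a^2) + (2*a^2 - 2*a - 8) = a^2 - 2*a - 8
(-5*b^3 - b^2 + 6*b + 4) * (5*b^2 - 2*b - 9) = -25*b^5 + 5*b^4 + 77*b^3 + 17*b^2 - 62*b - 36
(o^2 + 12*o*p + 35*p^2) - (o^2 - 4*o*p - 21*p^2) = 16*o*p + 56*p^2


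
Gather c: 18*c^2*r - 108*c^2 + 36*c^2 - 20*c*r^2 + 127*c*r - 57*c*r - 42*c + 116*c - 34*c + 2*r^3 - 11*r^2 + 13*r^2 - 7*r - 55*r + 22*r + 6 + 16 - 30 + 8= c^2*(18*r - 72) + c*(-20*r^2 + 70*r + 40) + 2*r^3 + 2*r^2 - 40*r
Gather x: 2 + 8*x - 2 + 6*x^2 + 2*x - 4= 6*x^2 + 10*x - 4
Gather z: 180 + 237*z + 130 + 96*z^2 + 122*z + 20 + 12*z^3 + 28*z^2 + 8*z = 12*z^3 + 124*z^2 + 367*z + 330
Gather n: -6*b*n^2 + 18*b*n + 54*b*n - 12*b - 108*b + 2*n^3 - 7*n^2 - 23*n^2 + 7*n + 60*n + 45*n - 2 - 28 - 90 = -120*b + 2*n^3 + n^2*(-6*b - 30) + n*(72*b + 112) - 120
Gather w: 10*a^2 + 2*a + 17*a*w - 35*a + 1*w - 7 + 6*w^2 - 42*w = 10*a^2 - 33*a + 6*w^2 + w*(17*a - 41) - 7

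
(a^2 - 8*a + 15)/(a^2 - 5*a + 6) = (a - 5)/(a - 2)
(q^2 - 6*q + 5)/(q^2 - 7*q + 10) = (q - 1)/(q - 2)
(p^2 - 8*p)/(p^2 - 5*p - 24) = p/(p + 3)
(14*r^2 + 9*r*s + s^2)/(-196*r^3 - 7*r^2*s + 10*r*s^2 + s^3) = (-2*r - s)/(28*r^2 - 3*r*s - s^2)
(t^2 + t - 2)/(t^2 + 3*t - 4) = (t + 2)/(t + 4)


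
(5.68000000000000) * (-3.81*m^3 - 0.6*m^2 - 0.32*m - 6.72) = -21.6408*m^3 - 3.408*m^2 - 1.8176*m - 38.1696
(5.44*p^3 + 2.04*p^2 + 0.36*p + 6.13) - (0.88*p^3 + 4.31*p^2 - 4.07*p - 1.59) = 4.56*p^3 - 2.27*p^2 + 4.43*p + 7.72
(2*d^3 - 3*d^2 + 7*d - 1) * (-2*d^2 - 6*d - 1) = -4*d^5 - 6*d^4 + 2*d^3 - 37*d^2 - d + 1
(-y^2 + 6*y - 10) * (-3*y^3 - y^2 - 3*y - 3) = 3*y^5 - 17*y^4 + 27*y^3 - 5*y^2 + 12*y + 30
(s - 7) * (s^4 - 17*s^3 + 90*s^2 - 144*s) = s^5 - 24*s^4 + 209*s^3 - 774*s^2 + 1008*s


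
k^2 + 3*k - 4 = (k - 1)*(k + 4)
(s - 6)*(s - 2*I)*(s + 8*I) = s^3 - 6*s^2 + 6*I*s^2 + 16*s - 36*I*s - 96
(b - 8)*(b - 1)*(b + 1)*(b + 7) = b^4 - b^3 - 57*b^2 + b + 56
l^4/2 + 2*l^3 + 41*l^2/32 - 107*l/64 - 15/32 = (l/2 + 1)*(l - 3/4)*(l + 1/4)*(l + 5/2)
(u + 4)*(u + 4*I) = u^2 + 4*u + 4*I*u + 16*I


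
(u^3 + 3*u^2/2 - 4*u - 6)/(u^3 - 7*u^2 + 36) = (u^2 - u/2 - 3)/(u^2 - 9*u + 18)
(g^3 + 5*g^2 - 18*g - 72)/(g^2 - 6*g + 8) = (g^2 + 9*g + 18)/(g - 2)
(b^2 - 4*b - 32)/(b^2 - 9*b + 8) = (b + 4)/(b - 1)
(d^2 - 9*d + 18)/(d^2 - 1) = (d^2 - 9*d + 18)/(d^2 - 1)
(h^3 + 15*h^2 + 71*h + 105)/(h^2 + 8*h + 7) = (h^2 + 8*h + 15)/(h + 1)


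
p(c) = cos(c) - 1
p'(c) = -sin(c)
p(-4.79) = -0.92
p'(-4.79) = -1.00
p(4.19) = -1.50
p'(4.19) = 0.87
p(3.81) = -1.78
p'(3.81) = 0.62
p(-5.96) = -0.05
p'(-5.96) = -0.32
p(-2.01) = -1.43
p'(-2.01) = 0.91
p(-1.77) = -1.20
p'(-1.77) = 0.98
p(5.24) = -0.50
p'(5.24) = 0.86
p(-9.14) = -1.96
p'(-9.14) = 0.28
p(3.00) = -1.99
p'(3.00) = -0.14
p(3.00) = -1.99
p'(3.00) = -0.14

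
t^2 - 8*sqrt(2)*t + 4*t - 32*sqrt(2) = (t + 4)*(t - 8*sqrt(2))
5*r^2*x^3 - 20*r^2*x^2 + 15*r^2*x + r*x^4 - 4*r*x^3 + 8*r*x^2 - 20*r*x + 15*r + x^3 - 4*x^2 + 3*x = (5*r + x)*(x - 3)*(x - 1)*(r*x + 1)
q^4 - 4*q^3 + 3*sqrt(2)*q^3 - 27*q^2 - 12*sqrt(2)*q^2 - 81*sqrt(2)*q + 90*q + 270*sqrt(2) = (q - 6)*(q - 3)*(q + 5)*(q + 3*sqrt(2))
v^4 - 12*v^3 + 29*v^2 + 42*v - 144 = (v - 8)*(v - 3)^2*(v + 2)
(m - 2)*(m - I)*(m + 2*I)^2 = m^4 - 2*m^3 + 3*I*m^3 - 6*I*m^2 + 4*I*m - 8*I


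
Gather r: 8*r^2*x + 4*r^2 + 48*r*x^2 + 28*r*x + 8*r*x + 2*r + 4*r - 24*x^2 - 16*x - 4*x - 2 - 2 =r^2*(8*x + 4) + r*(48*x^2 + 36*x + 6) - 24*x^2 - 20*x - 4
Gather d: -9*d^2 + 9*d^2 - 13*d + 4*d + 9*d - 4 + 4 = 0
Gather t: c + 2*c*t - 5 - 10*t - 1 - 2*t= c + t*(2*c - 12) - 6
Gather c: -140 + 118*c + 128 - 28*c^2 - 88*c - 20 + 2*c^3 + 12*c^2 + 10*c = 2*c^3 - 16*c^2 + 40*c - 32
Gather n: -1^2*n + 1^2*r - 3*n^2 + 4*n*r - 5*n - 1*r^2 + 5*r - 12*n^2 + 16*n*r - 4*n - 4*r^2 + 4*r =-15*n^2 + n*(20*r - 10) - 5*r^2 + 10*r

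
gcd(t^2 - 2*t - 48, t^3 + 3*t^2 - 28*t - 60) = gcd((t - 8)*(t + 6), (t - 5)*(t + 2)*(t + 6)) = t + 6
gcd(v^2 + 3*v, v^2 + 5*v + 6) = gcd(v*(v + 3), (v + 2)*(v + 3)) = v + 3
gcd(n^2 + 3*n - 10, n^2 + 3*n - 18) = 1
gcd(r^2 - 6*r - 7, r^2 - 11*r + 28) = r - 7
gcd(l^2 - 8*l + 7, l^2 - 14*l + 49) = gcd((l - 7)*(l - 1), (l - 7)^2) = l - 7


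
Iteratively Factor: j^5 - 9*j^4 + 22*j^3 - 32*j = (j - 2)*(j^4 - 7*j^3 + 8*j^2 + 16*j) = (j - 2)*(j + 1)*(j^3 - 8*j^2 + 16*j) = (j - 4)*(j - 2)*(j + 1)*(j^2 - 4*j) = j*(j - 4)*(j - 2)*(j + 1)*(j - 4)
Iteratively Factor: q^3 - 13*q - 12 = (q - 4)*(q^2 + 4*q + 3) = (q - 4)*(q + 1)*(q + 3)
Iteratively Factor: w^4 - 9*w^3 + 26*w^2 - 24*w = (w - 2)*(w^3 - 7*w^2 + 12*w) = (w - 4)*(w - 2)*(w^2 - 3*w) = (w - 4)*(w - 3)*(w - 2)*(w)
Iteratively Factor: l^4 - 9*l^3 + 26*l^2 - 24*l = (l - 3)*(l^3 - 6*l^2 + 8*l) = l*(l - 3)*(l^2 - 6*l + 8) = l*(l - 3)*(l - 2)*(l - 4)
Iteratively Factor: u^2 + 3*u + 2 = (u + 1)*(u + 2)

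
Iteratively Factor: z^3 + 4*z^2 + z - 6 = (z - 1)*(z^2 + 5*z + 6) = (z - 1)*(z + 3)*(z + 2)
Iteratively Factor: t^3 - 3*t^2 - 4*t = (t + 1)*(t^2 - 4*t) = t*(t + 1)*(t - 4)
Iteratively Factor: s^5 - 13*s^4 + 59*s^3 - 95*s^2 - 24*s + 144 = (s + 1)*(s^4 - 14*s^3 + 73*s^2 - 168*s + 144) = (s - 4)*(s + 1)*(s^3 - 10*s^2 + 33*s - 36) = (s - 4)*(s - 3)*(s + 1)*(s^2 - 7*s + 12) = (s - 4)^2*(s - 3)*(s + 1)*(s - 3)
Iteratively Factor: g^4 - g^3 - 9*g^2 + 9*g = (g - 1)*(g^3 - 9*g) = (g - 3)*(g - 1)*(g^2 + 3*g) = g*(g - 3)*(g - 1)*(g + 3)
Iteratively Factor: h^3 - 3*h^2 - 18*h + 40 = (h + 4)*(h^2 - 7*h + 10) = (h - 5)*(h + 4)*(h - 2)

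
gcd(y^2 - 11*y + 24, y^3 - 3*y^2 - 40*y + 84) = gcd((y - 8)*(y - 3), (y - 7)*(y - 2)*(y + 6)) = 1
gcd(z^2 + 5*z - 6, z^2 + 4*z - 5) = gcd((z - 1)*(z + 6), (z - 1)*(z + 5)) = z - 1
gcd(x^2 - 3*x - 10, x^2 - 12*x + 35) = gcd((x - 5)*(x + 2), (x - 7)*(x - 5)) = x - 5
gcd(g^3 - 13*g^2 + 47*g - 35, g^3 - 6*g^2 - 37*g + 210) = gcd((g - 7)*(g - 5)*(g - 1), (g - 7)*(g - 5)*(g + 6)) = g^2 - 12*g + 35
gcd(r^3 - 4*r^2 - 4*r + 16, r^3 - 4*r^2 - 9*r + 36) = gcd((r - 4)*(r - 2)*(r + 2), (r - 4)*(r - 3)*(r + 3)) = r - 4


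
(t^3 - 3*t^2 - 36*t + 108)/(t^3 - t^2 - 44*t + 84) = (t^2 + 3*t - 18)/(t^2 + 5*t - 14)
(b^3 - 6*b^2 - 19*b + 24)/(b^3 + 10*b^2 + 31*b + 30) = (b^2 - 9*b + 8)/(b^2 + 7*b + 10)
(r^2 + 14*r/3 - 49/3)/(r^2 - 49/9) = 3*(r + 7)/(3*r + 7)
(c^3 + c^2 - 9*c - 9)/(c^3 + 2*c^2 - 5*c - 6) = (c - 3)/(c - 2)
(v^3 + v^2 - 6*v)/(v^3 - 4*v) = (v + 3)/(v + 2)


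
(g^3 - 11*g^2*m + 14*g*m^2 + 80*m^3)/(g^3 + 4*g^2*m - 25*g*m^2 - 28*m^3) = (g^3 - 11*g^2*m + 14*g*m^2 + 80*m^3)/(g^3 + 4*g^2*m - 25*g*m^2 - 28*m^3)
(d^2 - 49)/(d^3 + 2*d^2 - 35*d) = (d - 7)/(d*(d - 5))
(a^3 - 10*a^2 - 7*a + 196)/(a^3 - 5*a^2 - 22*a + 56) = (a - 7)/(a - 2)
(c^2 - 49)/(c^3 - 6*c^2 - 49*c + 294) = 1/(c - 6)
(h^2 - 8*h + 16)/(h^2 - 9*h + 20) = (h - 4)/(h - 5)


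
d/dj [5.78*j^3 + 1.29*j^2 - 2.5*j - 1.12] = 17.34*j^2 + 2.58*j - 2.5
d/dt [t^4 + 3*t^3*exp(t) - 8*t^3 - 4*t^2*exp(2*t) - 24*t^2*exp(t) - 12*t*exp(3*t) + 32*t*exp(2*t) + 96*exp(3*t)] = 3*t^3*exp(t) + 4*t^3 - 8*t^2*exp(2*t) - 15*t^2*exp(t) - 24*t^2 - 36*t*exp(3*t) + 56*t*exp(2*t) - 48*t*exp(t) + 276*exp(3*t) + 32*exp(2*t)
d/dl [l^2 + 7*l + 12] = 2*l + 7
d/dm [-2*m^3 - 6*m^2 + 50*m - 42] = -6*m^2 - 12*m + 50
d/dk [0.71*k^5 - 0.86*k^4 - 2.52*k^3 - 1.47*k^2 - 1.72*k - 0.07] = 3.55*k^4 - 3.44*k^3 - 7.56*k^2 - 2.94*k - 1.72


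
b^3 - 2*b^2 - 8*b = b*(b - 4)*(b + 2)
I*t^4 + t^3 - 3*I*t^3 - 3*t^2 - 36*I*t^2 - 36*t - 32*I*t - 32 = (t - 8)*(t + 4)*(t - I)*(I*t + I)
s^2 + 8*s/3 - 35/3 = (s - 7/3)*(s + 5)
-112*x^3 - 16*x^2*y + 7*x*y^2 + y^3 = (-4*x + y)*(4*x + y)*(7*x + y)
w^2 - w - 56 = (w - 8)*(w + 7)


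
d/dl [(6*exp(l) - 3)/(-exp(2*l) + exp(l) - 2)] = 3*((2*exp(l) - 1)^2 - 2*exp(2*l) + 2*exp(l) - 4)*exp(l)/(exp(2*l) - exp(l) + 2)^2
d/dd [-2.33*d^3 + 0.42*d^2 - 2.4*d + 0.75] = -6.99*d^2 + 0.84*d - 2.4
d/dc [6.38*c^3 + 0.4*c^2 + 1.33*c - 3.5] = 19.14*c^2 + 0.8*c + 1.33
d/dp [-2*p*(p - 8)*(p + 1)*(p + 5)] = -8*p^3 + 12*p^2 + 172*p + 80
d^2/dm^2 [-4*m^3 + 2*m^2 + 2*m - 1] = 4 - 24*m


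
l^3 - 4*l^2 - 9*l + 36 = (l - 4)*(l - 3)*(l + 3)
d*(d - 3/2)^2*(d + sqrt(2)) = d^4 - 3*d^3 + sqrt(2)*d^3 - 3*sqrt(2)*d^2 + 9*d^2/4 + 9*sqrt(2)*d/4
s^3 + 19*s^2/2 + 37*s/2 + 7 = (s + 1/2)*(s + 2)*(s + 7)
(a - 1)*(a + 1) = a^2 - 1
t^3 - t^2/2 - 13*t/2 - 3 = (t - 3)*(t + 1/2)*(t + 2)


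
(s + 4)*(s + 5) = s^2 + 9*s + 20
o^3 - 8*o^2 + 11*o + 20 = (o - 5)*(o - 4)*(o + 1)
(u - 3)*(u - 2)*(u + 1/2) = u^3 - 9*u^2/2 + 7*u/2 + 3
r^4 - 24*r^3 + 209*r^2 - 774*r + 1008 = (r - 8)*(r - 7)*(r - 6)*(r - 3)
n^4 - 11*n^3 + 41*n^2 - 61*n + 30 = (n - 5)*(n - 3)*(n - 2)*(n - 1)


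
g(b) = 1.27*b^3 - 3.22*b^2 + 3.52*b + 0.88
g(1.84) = 4.37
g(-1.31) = -12.11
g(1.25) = 2.73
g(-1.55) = -17.04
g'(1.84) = 4.57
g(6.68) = 259.27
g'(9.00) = 254.17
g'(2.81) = 15.51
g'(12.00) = 474.88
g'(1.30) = 1.59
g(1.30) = 2.80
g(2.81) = 13.52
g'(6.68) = 130.51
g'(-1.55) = 22.66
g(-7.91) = -856.97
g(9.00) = 697.57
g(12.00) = 1774.00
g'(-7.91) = 292.84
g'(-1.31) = 18.49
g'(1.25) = 1.42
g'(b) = 3.81*b^2 - 6.44*b + 3.52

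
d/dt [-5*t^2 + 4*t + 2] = 4 - 10*t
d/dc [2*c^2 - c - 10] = 4*c - 1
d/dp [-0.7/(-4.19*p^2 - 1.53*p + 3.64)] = (-5.866*p - 1.071)/(4.19*p^2 + 1.53*p - 3.64)^2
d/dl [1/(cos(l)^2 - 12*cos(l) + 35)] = 2*(cos(l) - 6)*sin(l)/(cos(l)^2 - 12*cos(l) + 35)^2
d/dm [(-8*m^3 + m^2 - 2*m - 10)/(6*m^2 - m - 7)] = (-48*m^4 + 16*m^3 + 179*m^2 + 106*m + 4)/(36*m^4 - 12*m^3 - 83*m^2 + 14*m + 49)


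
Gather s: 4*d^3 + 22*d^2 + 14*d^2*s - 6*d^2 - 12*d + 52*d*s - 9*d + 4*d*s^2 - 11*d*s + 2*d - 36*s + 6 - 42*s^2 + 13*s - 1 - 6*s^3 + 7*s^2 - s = 4*d^3 + 16*d^2 - 19*d - 6*s^3 + s^2*(4*d - 35) + s*(14*d^2 + 41*d - 24) + 5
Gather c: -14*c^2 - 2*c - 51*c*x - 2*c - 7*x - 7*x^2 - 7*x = -14*c^2 + c*(-51*x - 4) - 7*x^2 - 14*x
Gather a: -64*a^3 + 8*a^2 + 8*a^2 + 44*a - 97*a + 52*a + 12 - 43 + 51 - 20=-64*a^3 + 16*a^2 - a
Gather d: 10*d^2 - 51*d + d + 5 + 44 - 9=10*d^2 - 50*d + 40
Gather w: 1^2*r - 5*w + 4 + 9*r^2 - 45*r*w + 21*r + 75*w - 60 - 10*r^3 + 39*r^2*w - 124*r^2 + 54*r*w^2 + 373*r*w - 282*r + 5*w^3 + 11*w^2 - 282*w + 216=-10*r^3 - 115*r^2 - 260*r + 5*w^3 + w^2*(54*r + 11) + w*(39*r^2 + 328*r - 212) + 160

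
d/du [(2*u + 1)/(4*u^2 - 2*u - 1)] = 8*u*(-u - 1)/(16*u^4 - 16*u^3 - 4*u^2 + 4*u + 1)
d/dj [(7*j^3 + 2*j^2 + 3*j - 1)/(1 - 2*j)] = (-28*j^3 + 17*j^2 + 4*j + 1)/(4*j^2 - 4*j + 1)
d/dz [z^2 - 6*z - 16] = 2*z - 6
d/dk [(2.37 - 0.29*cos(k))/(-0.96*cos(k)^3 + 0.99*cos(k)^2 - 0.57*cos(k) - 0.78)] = (0.5568*cos(k)^3 - 7.1127*cos(k)^2 + 4.6926*cos(k) - 1.5771)*sin(k)/(0.9216*cos(k)^6 - 1.9008*cos(k)^5 + 2.0745*cos(k)^4 + 0.369*cos(k)^3 - 1.2195*cos(k)^2 + 0.8892*cos(k) + 0.6084)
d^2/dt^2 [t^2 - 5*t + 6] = 2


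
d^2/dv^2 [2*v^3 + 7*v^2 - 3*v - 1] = 12*v + 14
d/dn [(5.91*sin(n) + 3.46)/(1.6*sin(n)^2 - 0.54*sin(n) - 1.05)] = (-11.072*sin(n) + 4.728*cos(2*n) - 9.0651)*cos(n)/(-1.6*sin(n)^2 + 0.54*sin(n) + 1.05)^2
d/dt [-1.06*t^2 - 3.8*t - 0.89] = -2.12*t - 3.8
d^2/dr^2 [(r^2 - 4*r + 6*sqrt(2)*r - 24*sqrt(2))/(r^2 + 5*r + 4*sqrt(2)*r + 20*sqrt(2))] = 2*(-9*r^3 + 2*sqrt(2)*r^3 - 132*sqrt(2)*r^2 - 1296*r - 120*sqrt(2)*r - 1928*sqrt(2) - 720)/(r^6 + 15*r^5 + 12*sqrt(2)*r^5 + 171*r^4 + 180*sqrt(2)*r^4 + 1028*sqrt(2)*r^3 + 1565*r^3 + 3420*sqrt(2)*r^2 + 7200*r^2 + 12000*r + 9600*sqrt(2)*r + 16000*sqrt(2))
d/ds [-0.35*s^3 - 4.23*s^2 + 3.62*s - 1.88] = -1.05*s^2 - 8.46*s + 3.62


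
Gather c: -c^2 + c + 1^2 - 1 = -c^2 + c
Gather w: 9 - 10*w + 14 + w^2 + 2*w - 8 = w^2 - 8*w + 15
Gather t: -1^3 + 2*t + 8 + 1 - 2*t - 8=0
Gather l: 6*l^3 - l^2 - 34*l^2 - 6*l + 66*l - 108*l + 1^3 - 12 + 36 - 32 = 6*l^3 - 35*l^2 - 48*l - 7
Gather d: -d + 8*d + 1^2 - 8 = 7*d - 7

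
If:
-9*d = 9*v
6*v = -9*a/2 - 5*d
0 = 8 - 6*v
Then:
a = -8/27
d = -4/3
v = 4/3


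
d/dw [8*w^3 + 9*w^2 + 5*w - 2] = 24*w^2 + 18*w + 5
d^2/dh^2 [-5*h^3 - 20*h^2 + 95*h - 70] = -30*h - 40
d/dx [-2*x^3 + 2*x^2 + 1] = 2*x*(2 - 3*x)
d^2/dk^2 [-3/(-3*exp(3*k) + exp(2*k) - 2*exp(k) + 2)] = 3*((-27*exp(2*k) + 4*exp(k) - 2)*(3*exp(3*k) - exp(2*k) + 2*exp(k) - 2) + 2*(9*exp(2*k) - 2*exp(k) + 2)^2*exp(k))*exp(k)/(3*exp(3*k) - exp(2*k) + 2*exp(k) - 2)^3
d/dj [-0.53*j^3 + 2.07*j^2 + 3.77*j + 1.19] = -1.59*j^2 + 4.14*j + 3.77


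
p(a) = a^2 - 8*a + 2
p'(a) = 2*a - 8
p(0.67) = -2.91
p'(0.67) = -6.66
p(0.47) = -1.54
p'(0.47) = -7.06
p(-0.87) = 9.72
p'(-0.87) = -9.74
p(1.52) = -7.85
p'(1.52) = -4.96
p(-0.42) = 5.54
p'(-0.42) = -8.84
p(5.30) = -12.31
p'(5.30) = 2.60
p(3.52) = -13.77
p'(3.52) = -0.96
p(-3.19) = 37.70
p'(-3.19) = -14.38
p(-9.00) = 155.00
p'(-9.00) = -26.00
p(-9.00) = 155.00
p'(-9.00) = -26.00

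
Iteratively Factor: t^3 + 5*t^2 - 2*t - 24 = (t - 2)*(t^2 + 7*t + 12) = (t - 2)*(t + 4)*(t + 3)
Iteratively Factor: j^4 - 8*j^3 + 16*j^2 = (j)*(j^3 - 8*j^2 + 16*j) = j^2*(j^2 - 8*j + 16) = j^2*(j - 4)*(j - 4)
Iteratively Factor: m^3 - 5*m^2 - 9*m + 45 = (m - 3)*(m^2 - 2*m - 15) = (m - 3)*(m + 3)*(m - 5)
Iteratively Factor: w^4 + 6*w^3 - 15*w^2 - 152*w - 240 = (w - 5)*(w^3 + 11*w^2 + 40*w + 48) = (w - 5)*(w + 3)*(w^2 + 8*w + 16) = (w - 5)*(w + 3)*(w + 4)*(w + 4)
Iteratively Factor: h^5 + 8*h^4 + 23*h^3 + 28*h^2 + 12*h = (h + 3)*(h^4 + 5*h^3 + 8*h^2 + 4*h) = (h + 2)*(h + 3)*(h^3 + 3*h^2 + 2*h) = (h + 1)*(h + 2)*(h + 3)*(h^2 + 2*h) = h*(h + 1)*(h + 2)*(h + 3)*(h + 2)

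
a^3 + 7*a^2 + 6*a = a*(a + 1)*(a + 6)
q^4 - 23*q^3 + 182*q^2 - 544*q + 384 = (q - 8)^2*(q - 6)*(q - 1)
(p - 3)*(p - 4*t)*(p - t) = p^3 - 5*p^2*t - 3*p^2 + 4*p*t^2 + 15*p*t - 12*t^2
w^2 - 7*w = w*(w - 7)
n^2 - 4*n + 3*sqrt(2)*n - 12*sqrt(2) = (n - 4)*(n + 3*sqrt(2))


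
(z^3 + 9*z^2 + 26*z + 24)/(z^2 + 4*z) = z + 5 + 6/z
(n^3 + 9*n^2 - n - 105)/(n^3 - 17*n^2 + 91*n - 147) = (n^2 + 12*n + 35)/(n^2 - 14*n + 49)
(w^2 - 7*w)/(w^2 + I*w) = (w - 7)/(w + I)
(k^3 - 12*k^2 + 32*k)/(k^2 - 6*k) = (k^2 - 12*k + 32)/(k - 6)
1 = 1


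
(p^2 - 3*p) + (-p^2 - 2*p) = -5*p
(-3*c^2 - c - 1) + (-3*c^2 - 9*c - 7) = -6*c^2 - 10*c - 8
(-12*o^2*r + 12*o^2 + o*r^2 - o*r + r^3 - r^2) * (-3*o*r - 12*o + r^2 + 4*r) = 36*o^3*r^2 + 108*o^3*r - 144*o^3 - 15*o^2*r^3 - 45*o^2*r^2 + 60*o^2*r - 2*o*r^4 - 6*o*r^3 + 8*o*r^2 + r^5 + 3*r^4 - 4*r^3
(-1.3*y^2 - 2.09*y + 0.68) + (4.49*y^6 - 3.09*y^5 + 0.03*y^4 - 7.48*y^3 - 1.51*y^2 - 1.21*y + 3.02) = 4.49*y^6 - 3.09*y^5 + 0.03*y^4 - 7.48*y^3 - 2.81*y^2 - 3.3*y + 3.7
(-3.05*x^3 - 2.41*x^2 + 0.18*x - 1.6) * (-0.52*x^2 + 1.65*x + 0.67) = 1.586*x^5 - 3.7793*x^4 - 6.1136*x^3 - 0.4857*x^2 - 2.5194*x - 1.072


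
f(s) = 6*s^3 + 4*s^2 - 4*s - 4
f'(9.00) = 1526.00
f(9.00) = 4658.00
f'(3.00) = 182.00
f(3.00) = 182.00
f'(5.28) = 540.05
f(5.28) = 969.58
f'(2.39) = 117.94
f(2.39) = 91.20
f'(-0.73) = -0.25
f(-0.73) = -1.28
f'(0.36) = 1.21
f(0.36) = -4.64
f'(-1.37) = 18.82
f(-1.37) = -6.44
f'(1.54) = 51.01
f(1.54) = 21.24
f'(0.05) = -3.56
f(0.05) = -4.19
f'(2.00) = 84.00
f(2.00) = 52.00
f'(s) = 18*s^2 + 8*s - 4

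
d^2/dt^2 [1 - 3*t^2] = -6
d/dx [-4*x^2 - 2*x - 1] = -8*x - 2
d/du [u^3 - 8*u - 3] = 3*u^2 - 8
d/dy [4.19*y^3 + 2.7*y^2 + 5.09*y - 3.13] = 12.57*y^2 + 5.4*y + 5.09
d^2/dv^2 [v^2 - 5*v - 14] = 2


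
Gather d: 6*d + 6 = 6*d + 6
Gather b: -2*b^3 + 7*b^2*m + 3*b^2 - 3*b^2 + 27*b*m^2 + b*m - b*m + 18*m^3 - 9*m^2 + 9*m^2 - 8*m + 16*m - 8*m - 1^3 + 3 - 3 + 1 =-2*b^3 + 7*b^2*m + 27*b*m^2 + 18*m^3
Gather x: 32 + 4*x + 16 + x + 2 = 5*x + 50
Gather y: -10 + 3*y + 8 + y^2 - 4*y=y^2 - y - 2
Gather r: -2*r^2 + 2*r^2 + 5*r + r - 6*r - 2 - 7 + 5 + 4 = 0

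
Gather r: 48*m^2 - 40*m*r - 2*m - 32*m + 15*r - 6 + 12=48*m^2 - 34*m + r*(15 - 40*m) + 6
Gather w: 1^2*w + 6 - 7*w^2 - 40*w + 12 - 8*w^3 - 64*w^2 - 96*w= -8*w^3 - 71*w^2 - 135*w + 18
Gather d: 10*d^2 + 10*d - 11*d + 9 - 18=10*d^2 - d - 9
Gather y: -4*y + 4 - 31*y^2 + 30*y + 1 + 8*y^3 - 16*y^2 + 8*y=8*y^3 - 47*y^2 + 34*y + 5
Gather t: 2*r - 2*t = 2*r - 2*t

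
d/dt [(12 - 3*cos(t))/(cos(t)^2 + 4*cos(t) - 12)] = 3*(sin(t)^2 + 8*cos(t) + 3)*sin(t)/(cos(t)^2 + 4*cos(t) - 12)^2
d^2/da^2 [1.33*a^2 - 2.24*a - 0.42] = 2.66000000000000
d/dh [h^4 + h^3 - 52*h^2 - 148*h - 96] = 4*h^3 + 3*h^2 - 104*h - 148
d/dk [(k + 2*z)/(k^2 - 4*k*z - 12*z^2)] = -1/(k^2 - 12*k*z + 36*z^2)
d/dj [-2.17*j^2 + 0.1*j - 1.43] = 0.1 - 4.34*j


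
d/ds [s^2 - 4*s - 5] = 2*s - 4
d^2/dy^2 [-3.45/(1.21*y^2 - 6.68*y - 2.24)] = (-10.10229*y^2 + 55.77132*y + 3.45*(2.42*y - 6.68)*(4.84*y - 13.36) + 18.70176)/(-1.21*y^2 + 6.68*y + 2.24)^3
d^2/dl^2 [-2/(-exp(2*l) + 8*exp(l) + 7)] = 8*((2 - exp(l))*(-exp(2*l) + 8*exp(l) + 7) - 2*(exp(l) - 4)^2*exp(l))*exp(l)/(-exp(2*l) + 8*exp(l) + 7)^3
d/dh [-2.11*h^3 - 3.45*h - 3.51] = -6.33*h^2 - 3.45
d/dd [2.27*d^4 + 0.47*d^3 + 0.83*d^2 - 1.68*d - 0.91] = 9.08*d^3 + 1.41*d^2 + 1.66*d - 1.68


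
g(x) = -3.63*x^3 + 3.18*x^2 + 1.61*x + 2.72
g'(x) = -10.89*x^2 + 6.36*x + 1.61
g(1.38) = 1.46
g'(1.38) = -10.35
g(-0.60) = 3.68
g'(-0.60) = -6.13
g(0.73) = 4.18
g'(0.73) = 0.45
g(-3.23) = 153.02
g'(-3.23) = -132.55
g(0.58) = 4.02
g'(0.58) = 1.64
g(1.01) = 3.85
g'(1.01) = -3.08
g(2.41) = -25.74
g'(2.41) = -46.31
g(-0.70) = 4.40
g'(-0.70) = -8.18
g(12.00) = -5792.68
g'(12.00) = -1490.23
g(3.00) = -61.84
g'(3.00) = -77.32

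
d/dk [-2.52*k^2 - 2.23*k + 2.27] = -5.04*k - 2.23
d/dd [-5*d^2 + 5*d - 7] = 5 - 10*d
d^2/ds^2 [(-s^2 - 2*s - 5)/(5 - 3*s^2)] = 4*(9*s^3 + 90*s^2 + 45*s + 50)/(27*s^6 - 135*s^4 + 225*s^2 - 125)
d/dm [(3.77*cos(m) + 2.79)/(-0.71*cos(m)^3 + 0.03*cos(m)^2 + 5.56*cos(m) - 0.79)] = (-5.3534*cos(m)^3 - 5.8296*cos(m)^2 + 0.167400000000001*cos(m) + 18.4907)*sin(m)/(0.5041*cos(m)^6 - 0.0426*cos(m)^5 - 7.8943*cos(m)^4 + 1.4554*cos(m)^3 + 30.8662*cos(m)^2 - 8.7848*cos(m) + 0.6241)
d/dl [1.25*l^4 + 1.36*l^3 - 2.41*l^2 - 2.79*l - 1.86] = 5.0*l^3 + 4.08*l^2 - 4.82*l - 2.79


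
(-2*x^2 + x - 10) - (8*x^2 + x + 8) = -10*x^2 - 18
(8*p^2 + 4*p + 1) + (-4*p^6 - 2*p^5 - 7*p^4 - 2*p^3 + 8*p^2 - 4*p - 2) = -4*p^6 - 2*p^5 - 7*p^4 - 2*p^3 + 16*p^2 - 1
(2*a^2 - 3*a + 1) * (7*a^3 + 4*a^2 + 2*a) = 14*a^5 - 13*a^4 - a^3 - 2*a^2 + 2*a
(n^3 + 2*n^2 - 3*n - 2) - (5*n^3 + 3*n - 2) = -4*n^3 + 2*n^2 - 6*n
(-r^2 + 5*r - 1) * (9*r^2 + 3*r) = -9*r^4 + 42*r^3 + 6*r^2 - 3*r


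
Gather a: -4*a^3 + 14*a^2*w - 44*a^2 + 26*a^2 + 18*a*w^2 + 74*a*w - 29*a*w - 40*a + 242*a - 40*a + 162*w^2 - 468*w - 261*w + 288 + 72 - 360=-4*a^3 + a^2*(14*w - 18) + a*(18*w^2 + 45*w + 162) + 162*w^2 - 729*w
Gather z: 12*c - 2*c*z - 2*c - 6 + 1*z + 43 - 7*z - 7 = 10*c + z*(-2*c - 6) + 30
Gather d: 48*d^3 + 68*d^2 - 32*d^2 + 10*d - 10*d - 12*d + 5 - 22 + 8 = 48*d^3 + 36*d^2 - 12*d - 9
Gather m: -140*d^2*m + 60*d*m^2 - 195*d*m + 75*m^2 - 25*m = m^2*(60*d + 75) + m*(-140*d^2 - 195*d - 25)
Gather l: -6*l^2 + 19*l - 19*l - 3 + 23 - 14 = 6 - 6*l^2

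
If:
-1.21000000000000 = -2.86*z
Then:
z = 0.42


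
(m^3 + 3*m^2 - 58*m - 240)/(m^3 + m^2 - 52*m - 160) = (m + 6)/(m + 4)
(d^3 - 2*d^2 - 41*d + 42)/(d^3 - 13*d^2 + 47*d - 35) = (d + 6)/(d - 5)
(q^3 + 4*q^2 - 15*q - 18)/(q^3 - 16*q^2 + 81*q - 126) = (q^2 + 7*q + 6)/(q^2 - 13*q + 42)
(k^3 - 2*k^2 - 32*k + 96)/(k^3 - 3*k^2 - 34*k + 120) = (k - 4)/(k - 5)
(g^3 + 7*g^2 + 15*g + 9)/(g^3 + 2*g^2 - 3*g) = (g^2 + 4*g + 3)/(g*(g - 1))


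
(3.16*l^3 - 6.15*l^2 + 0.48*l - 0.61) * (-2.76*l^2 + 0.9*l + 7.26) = -8.7216*l^5 + 19.818*l^4 + 16.0818*l^3 - 42.5334*l^2 + 2.9358*l - 4.4286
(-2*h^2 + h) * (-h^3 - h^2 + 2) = 2*h^5 + h^4 - h^3 - 4*h^2 + 2*h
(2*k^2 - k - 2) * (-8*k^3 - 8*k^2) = -16*k^5 - 8*k^4 + 24*k^3 + 16*k^2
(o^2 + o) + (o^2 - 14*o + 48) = 2*o^2 - 13*o + 48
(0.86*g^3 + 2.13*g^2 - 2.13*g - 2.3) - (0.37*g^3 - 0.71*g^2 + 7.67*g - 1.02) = 0.49*g^3 + 2.84*g^2 - 9.8*g - 1.28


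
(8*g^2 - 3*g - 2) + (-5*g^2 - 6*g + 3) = 3*g^2 - 9*g + 1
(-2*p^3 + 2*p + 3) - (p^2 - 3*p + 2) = -2*p^3 - p^2 + 5*p + 1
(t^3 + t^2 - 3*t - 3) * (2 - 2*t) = -2*t^4 + 8*t^2 - 6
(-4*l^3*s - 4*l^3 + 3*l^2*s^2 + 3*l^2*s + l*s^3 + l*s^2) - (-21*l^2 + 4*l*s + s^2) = -4*l^3*s - 4*l^3 + 3*l^2*s^2 + 3*l^2*s + 21*l^2 + l*s^3 + l*s^2 - 4*l*s - s^2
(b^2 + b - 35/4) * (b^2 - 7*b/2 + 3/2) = b^4 - 5*b^3/2 - 43*b^2/4 + 257*b/8 - 105/8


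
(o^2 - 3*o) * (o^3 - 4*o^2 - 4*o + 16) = o^5 - 7*o^4 + 8*o^3 + 28*o^2 - 48*o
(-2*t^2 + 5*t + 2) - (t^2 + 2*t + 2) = -3*t^2 + 3*t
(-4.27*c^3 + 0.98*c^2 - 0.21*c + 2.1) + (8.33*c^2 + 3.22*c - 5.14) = -4.27*c^3 + 9.31*c^2 + 3.01*c - 3.04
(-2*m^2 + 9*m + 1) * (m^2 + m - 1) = -2*m^4 + 7*m^3 + 12*m^2 - 8*m - 1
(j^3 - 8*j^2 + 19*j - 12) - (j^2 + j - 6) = j^3 - 9*j^2 + 18*j - 6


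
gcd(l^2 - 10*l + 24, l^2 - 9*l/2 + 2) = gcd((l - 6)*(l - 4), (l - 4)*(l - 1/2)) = l - 4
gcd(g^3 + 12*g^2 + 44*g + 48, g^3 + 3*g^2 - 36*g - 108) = g + 6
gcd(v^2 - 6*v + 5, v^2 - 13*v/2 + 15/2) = v - 5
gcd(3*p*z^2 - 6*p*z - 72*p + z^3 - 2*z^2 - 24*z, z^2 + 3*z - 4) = z + 4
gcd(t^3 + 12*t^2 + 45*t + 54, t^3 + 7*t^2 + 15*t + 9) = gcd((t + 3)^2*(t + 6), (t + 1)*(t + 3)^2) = t^2 + 6*t + 9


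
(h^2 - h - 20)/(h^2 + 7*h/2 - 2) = 2*(h - 5)/(2*h - 1)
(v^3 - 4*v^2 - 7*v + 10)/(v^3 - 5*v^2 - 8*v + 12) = (v - 5)/(v - 6)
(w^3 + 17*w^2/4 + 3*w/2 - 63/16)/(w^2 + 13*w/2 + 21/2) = (8*w^2 + 6*w - 9)/(8*(w + 3))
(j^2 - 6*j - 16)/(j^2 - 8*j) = (j + 2)/j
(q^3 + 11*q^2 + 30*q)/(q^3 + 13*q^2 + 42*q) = (q + 5)/(q + 7)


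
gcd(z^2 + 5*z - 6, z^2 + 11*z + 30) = z + 6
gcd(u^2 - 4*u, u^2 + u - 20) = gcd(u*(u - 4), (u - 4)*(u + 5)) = u - 4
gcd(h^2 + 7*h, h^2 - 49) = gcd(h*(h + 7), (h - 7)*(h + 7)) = h + 7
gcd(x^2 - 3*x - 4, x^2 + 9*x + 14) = 1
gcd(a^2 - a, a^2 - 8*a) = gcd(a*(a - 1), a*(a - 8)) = a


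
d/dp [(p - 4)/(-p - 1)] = -5/(p + 1)^2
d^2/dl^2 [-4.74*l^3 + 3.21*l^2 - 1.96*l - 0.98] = 6.42 - 28.44*l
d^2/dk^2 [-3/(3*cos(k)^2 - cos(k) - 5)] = 3*(-36*sin(k)^4 + 79*sin(k)^2 - 25*cos(k)/4 + 9*cos(3*k)/4 - 11)/(3*sin(k)^2 + cos(k) + 2)^3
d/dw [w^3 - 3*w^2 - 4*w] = 3*w^2 - 6*w - 4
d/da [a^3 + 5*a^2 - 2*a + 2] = 3*a^2 + 10*a - 2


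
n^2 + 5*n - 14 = (n - 2)*(n + 7)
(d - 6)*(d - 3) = d^2 - 9*d + 18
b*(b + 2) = b^2 + 2*b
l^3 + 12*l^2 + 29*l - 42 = (l - 1)*(l + 6)*(l + 7)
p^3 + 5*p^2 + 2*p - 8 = (p - 1)*(p + 2)*(p + 4)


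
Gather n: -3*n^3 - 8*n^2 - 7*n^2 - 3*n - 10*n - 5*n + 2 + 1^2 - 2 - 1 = -3*n^3 - 15*n^2 - 18*n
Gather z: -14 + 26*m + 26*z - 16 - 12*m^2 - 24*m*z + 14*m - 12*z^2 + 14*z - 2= -12*m^2 + 40*m - 12*z^2 + z*(40 - 24*m) - 32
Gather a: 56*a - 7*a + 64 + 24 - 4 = 49*a + 84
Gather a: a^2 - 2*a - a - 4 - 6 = a^2 - 3*a - 10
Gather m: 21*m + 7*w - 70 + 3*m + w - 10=24*m + 8*w - 80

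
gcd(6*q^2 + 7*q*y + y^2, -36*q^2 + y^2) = 6*q + y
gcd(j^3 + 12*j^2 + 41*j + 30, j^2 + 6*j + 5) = j^2 + 6*j + 5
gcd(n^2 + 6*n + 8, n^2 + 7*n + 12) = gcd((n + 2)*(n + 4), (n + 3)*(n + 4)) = n + 4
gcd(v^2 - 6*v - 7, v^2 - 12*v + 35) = v - 7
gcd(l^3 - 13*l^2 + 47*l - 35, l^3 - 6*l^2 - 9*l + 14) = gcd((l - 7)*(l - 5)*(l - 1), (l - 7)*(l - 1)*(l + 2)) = l^2 - 8*l + 7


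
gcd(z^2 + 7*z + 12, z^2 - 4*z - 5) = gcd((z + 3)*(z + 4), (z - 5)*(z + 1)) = 1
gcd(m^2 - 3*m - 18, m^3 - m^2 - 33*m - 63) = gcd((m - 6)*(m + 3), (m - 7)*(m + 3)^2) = m + 3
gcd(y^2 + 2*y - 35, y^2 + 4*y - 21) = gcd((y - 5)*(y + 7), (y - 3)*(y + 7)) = y + 7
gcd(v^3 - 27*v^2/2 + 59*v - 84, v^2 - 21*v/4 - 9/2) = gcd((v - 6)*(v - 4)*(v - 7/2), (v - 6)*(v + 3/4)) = v - 6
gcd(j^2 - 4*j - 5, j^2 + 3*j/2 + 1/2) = j + 1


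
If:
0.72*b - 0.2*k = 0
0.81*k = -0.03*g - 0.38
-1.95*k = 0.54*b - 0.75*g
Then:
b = -0.12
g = -1.19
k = -0.43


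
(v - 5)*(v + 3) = v^2 - 2*v - 15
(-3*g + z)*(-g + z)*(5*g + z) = 15*g^3 - 17*g^2*z + g*z^2 + z^3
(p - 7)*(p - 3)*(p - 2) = p^3 - 12*p^2 + 41*p - 42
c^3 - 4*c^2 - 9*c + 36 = (c - 4)*(c - 3)*(c + 3)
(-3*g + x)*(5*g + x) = -15*g^2 + 2*g*x + x^2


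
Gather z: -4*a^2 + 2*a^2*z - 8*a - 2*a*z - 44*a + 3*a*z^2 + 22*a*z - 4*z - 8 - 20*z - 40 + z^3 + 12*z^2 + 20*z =-4*a^2 - 52*a + z^3 + z^2*(3*a + 12) + z*(2*a^2 + 20*a - 4) - 48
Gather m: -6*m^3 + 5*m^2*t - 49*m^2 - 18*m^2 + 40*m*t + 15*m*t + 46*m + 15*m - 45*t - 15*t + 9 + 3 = -6*m^3 + m^2*(5*t - 67) + m*(55*t + 61) - 60*t + 12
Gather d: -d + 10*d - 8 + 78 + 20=9*d + 90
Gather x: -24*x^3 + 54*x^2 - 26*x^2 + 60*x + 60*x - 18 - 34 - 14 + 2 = -24*x^3 + 28*x^2 + 120*x - 64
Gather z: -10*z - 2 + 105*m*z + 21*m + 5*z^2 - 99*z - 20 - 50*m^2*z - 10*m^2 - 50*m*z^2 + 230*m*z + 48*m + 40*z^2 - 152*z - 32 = -10*m^2 + 69*m + z^2*(45 - 50*m) + z*(-50*m^2 + 335*m - 261) - 54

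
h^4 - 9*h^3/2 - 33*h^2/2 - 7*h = h*(h - 7)*(h + 1/2)*(h + 2)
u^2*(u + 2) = u^3 + 2*u^2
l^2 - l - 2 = (l - 2)*(l + 1)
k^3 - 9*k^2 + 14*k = k*(k - 7)*(k - 2)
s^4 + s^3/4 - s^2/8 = s^2*(s - 1/4)*(s + 1/2)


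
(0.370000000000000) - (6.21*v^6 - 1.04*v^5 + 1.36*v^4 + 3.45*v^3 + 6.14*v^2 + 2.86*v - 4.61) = -6.21*v^6 + 1.04*v^5 - 1.36*v^4 - 3.45*v^3 - 6.14*v^2 - 2.86*v + 4.98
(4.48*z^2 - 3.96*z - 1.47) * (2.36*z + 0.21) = 10.5728*z^3 - 8.4048*z^2 - 4.3008*z - 0.3087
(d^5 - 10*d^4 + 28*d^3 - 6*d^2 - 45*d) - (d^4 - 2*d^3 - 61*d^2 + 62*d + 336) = d^5 - 11*d^4 + 30*d^3 + 55*d^2 - 107*d - 336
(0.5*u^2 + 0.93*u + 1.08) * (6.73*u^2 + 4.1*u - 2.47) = 3.365*u^4 + 8.3089*u^3 + 9.8464*u^2 + 2.1309*u - 2.6676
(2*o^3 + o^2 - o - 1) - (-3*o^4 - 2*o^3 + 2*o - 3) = 3*o^4 + 4*o^3 + o^2 - 3*o + 2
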